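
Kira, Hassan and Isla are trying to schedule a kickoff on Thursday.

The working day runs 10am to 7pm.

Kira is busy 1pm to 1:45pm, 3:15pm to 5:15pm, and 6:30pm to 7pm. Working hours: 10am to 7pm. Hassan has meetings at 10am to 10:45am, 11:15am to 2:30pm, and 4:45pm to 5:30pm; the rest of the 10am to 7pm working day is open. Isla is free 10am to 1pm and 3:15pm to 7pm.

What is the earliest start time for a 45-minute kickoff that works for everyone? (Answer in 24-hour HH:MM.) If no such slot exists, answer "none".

Kira free within 10:00–19:00: 10:00–13:00, 13:45–15:15, 17:15–18:30.
Hassan free within 10:00–19:00: 10:45–11:15, 14:30–16:45, 17:30–19:00.
Kira ∩ Hassan: 10:45–11:15, 14:30–15:15, 17:30–18:30.
Kira ∩ Hassan ∩ Isla: 10:45–11:15, 17:30–18:30.
Windows ≥ 45 min: 17:30–18:30.
Earliest such window starts at 17:30.

17:30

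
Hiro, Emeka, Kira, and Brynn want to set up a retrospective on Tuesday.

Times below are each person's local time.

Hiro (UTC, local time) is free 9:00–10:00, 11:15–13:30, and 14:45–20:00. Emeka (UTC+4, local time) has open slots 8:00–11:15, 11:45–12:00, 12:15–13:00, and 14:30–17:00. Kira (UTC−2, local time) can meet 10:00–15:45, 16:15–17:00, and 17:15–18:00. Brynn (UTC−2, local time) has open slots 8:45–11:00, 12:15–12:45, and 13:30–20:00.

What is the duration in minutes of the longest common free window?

Hiro → UTC: 09:00–10:00, 11:15–13:30, 14:45–20:00.
Emeka → UTC: 04:00–07:15, 07:45–08:00, 08:15–09:00, 10:30–13:00.
Kira → UTC: 12:00–17:45, 18:15–19:00, 19:15–20:00.
Brynn → UTC: 10:45–13:00, 14:15–14:45, 15:30–22:00.
Hiro ∩ Emeka: 11:15–13:00.
Hiro ∩ Emeka ∩ Kira: 12:00–13:00.
Hiro ∩ Emeka ∩ Kira ∩ Brynn: 12:00–13:00.
Single common window of 60 minutes.

60 minutes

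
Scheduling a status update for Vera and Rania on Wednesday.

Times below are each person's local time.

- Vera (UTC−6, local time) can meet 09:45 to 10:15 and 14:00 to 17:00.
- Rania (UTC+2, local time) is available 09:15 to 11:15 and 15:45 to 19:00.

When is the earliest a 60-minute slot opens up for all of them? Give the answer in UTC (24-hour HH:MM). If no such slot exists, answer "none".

none

Vera → UTC: 15:45–16:15, 20:00–23:00.
Rania → UTC: 07:15–09:15, 13:45–17:00.
Vera ∩ Rania: 15:45–16:15.
Windows ≥ 60 min: (none).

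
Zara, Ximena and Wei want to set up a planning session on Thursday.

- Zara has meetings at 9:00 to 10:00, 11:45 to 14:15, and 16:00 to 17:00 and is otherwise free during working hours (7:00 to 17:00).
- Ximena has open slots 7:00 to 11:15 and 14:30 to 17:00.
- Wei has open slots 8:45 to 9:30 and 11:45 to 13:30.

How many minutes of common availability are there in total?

15 minutes

Zara free within 07:00–17:00: 07:00–09:00, 10:00–11:45, 14:15–16:00.
Zara ∩ Ximena: 07:00–09:00, 10:00–11:15, 14:30–16:00.
Zara ∩ Ximena ∩ Wei: 08:45–09:00.
Total common minutes: 15.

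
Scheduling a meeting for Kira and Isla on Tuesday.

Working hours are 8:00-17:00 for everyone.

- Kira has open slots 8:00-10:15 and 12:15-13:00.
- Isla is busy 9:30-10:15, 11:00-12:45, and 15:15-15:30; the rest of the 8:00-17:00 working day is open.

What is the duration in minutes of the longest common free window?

90 minutes

Isla free within 08:00–17:00: 08:00–09:30, 10:15–11:00, 12:45–15:15, 15:30–17:00.
Kira ∩ Isla: 08:00–09:30, 12:45–13:00.
Common window lengths: 90, 15 min; longest is 90.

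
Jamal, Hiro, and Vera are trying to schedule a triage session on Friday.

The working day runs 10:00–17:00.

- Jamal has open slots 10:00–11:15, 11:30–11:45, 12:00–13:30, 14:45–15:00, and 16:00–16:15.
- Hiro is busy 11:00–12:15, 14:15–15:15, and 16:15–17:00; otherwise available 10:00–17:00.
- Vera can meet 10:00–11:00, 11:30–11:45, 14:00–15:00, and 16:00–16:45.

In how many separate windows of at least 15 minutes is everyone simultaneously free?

2

Hiro free within 10:00–17:00: 10:00–11:00, 12:15–14:15, 15:15–16:15.
Jamal ∩ Hiro: 10:00–11:00, 12:15–13:30, 16:00–16:15.
Jamal ∩ Hiro ∩ Vera: 10:00–11:00, 16:00–16:15.
Windows ≥ 15 min: 10:00–11:00, 16:00–16:15.
That's 2 windows.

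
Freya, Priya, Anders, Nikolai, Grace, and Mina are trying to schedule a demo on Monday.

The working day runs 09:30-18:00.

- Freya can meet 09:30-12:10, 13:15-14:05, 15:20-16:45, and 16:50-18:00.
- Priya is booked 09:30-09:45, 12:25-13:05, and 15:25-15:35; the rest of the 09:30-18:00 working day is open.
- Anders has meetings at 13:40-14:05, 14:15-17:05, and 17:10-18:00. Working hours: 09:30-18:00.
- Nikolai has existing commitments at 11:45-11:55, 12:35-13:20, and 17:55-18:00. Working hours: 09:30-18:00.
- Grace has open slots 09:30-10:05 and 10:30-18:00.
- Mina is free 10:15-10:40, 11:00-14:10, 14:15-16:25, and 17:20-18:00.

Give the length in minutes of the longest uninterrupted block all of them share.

Priya free within 09:30–18:00: 09:45–12:25, 13:05–15:25, 15:35–18:00.
Anders free within 09:30–18:00: 09:30–13:40, 14:05–14:15, 17:05–17:10.
Nikolai free within 09:30–18:00: 09:30–11:45, 11:55–12:35, 13:20–17:55.
Freya ∩ Priya: 09:45–12:10, 13:15–14:05, 15:20–15:25, 15:35–16:45, 16:50–18:00.
Freya ∩ Priya ∩ Anders: 09:45–12:10, 13:15–13:40, 17:05–17:10.
Freya ∩ Priya ∩ Anders ∩ Nikolai: 09:45–11:45, 11:55–12:10, 13:20–13:40, 17:05–17:10.
Freya ∩ Priya ∩ Anders ∩ Nikolai ∩ Grace: 09:45–10:05, 10:30–11:45, 11:55–12:10, 13:20–13:40, 17:05–17:10.
Freya ∩ Priya ∩ Anders ∩ Nikolai ∩ Grace ∩ Mina: 10:30–10:40, 11:00–11:45, 11:55–12:10, 13:20–13:40.
Common window lengths: 10, 45, 15, 20 min; longest is 45.

45 minutes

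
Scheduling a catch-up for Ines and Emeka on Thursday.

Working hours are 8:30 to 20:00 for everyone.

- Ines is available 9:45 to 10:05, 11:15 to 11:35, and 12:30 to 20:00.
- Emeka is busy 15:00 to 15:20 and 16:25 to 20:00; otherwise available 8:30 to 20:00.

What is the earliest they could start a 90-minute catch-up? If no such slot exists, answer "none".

Emeka free within 08:30–20:00: 08:30–15:00, 15:20–16:25.
Ines ∩ Emeka: 09:45–10:05, 11:15–11:35, 12:30–15:00, 15:20–16:25.
Windows ≥ 90 min: 12:30–15:00.
Earliest such window starts at 12:30.

12:30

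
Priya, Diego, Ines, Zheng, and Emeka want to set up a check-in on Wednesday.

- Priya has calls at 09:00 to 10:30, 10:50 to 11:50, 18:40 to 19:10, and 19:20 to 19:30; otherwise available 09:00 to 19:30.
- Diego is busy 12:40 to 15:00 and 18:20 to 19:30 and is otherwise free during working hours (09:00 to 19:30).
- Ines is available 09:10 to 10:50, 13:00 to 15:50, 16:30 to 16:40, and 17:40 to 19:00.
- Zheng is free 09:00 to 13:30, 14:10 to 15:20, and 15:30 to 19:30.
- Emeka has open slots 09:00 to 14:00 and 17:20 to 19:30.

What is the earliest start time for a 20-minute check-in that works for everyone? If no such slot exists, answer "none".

Priya free within 09:00–19:30: 10:30–10:50, 11:50–18:40, 19:10–19:20.
Diego free within 09:00–19:30: 09:00–12:40, 15:00–18:20.
Priya ∩ Diego: 10:30–10:50, 11:50–12:40, 15:00–18:20.
Priya ∩ Diego ∩ Ines: 10:30–10:50, 15:00–15:50, 16:30–16:40, 17:40–18:20.
Priya ∩ Diego ∩ Ines ∩ Zheng: 10:30–10:50, 15:00–15:20, 15:30–15:50, 16:30–16:40, 17:40–18:20.
Priya ∩ Diego ∩ Ines ∩ Zheng ∩ Emeka: 10:30–10:50, 17:40–18:20.
Windows ≥ 20 min: 10:30–10:50, 17:40–18:20.
Earliest such window starts at 10:30.

10:30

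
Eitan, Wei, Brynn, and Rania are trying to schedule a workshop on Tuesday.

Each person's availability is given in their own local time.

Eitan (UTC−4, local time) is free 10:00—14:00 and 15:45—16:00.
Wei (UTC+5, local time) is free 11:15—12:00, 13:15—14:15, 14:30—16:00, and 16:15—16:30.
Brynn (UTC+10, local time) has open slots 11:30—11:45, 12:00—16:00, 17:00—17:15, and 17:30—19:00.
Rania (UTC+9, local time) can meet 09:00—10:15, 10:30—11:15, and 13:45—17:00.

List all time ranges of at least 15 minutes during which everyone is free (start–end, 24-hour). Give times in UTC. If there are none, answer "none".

none

Eitan → UTC: 14:00–18:00, 19:45–20:00.
Wei → UTC: 06:15–07:00, 08:15–09:15, 09:30–11:00, 11:15–11:30.
Brynn → UTC: 01:30–01:45, 02:00–06:00, 07:00–07:15, 07:30–09:00.
Rania → UTC: 00:00–01:15, 01:30–02:15, 04:45–08:00.
Eitan ∩ Wei: (none).
Eitan ∩ Wei ∩ Brynn: (none).
Eitan ∩ Wei ∩ Brynn ∩ Rania: (none).
Windows ≥ 15 min: (none).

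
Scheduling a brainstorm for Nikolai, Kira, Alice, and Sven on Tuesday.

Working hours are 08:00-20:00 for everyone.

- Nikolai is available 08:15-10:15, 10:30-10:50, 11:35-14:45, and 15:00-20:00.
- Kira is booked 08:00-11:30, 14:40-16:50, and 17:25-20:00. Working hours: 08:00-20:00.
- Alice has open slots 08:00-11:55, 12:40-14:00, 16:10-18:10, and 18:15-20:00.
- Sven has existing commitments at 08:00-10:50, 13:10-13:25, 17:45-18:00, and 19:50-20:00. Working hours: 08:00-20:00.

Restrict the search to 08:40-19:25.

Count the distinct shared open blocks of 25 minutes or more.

3

Kira free within 08:00–20:00: 11:30–14:40, 16:50–17:25.
Sven free within 08:00–20:00: 10:50–13:10, 13:25–17:45, 18:00–19:50.
Nikolai ∩ Kira: 11:35–14:40, 16:50–17:25.
Nikolai ∩ Kira ∩ Alice: 11:35–11:55, 12:40–14:00, 16:50–17:25.
Nikolai ∩ Kira ∩ Alice ∩ Sven: 11:35–11:55, 12:40–13:10, 13:25–14:00, 16:50–17:25.
Restricted to 08:40–19:25: 11:35–11:55, 12:40–13:10, 13:25–14:00, 16:50–17:25.
Windows ≥ 25 min: 12:40–13:10, 13:25–14:00, 16:50–17:25.
That's 3 windows.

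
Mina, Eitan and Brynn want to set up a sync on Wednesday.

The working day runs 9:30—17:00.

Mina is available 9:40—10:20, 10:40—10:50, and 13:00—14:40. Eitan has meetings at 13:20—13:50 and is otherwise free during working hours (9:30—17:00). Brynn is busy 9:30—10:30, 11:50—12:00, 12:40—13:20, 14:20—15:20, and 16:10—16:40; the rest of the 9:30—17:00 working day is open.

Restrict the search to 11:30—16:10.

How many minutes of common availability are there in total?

Eitan free within 09:30–17:00: 09:30–13:20, 13:50–17:00.
Brynn free within 09:30–17:00: 10:30–11:50, 12:00–12:40, 13:20–14:20, 15:20–16:10, 16:40–17:00.
Mina ∩ Eitan: 09:40–10:20, 10:40–10:50, 13:00–13:20, 13:50–14:40.
Mina ∩ Eitan ∩ Brynn: 10:40–10:50, 13:50–14:20.
Restricted to 11:30–16:10: 13:50–14:20.
Total common minutes: 30.

30 minutes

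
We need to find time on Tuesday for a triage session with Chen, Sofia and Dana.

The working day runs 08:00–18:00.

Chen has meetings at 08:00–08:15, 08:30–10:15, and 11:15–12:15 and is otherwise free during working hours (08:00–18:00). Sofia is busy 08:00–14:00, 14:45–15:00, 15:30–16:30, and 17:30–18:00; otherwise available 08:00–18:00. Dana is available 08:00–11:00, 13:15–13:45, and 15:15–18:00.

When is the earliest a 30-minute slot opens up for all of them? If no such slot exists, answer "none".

Chen free within 08:00–18:00: 08:15–08:30, 10:15–11:15, 12:15–18:00.
Sofia free within 08:00–18:00: 14:00–14:45, 15:00–15:30, 16:30–17:30.
Chen ∩ Sofia: 14:00–14:45, 15:00–15:30, 16:30–17:30.
Chen ∩ Sofia ∩ Dana: 15:15–15:30, 16:30–17:30.
Windows ≥ 30 min: 16:30–17:30.
Earliest such window starts at 16:30.

16:30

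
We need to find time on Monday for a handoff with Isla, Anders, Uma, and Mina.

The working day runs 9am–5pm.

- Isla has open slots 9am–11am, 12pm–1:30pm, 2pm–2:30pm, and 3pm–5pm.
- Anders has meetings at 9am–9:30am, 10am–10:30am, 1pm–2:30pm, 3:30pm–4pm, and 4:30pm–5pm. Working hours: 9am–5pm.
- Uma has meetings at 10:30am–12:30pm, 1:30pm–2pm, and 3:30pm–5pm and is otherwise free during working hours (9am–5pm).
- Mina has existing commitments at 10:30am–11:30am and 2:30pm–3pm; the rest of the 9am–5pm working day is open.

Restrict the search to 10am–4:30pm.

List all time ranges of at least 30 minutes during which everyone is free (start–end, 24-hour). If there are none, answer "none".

Anders free within 09:00–17:00: 09:30–10:00, 10:30–13:00, 14:30–15:30, 16:00–16:30.
Uma free within 09:00–17:00: 09:00–10:30, 12:30–13:30, 14:00–15:30.
Mina free within 09:00–17:00: 09:00–10:30, 11:30–14:30, 15:00–17:00.
Isla ∩ Anders: 09:30–10:00, 10:30–11:00, 12:00–13:00, 15:00–15:30, 16:00–16:30.
Isla ∩ Anders ∩ Uma: 09:30–10:00, 12:30–13:00, 15:00–15:30.
Isla ∩ Anders ∩ Uma ∩ Mina: 09:30–10:00, 12:30–13:00, 15:00–15:30.
Restricted to 10:00–16:30: 12:30–13:00, 15:00–15:30.
Windows ≥ 30 min: 12:30–13:00, 15:00–15:30.

12:30–13:00, 15:00–15:30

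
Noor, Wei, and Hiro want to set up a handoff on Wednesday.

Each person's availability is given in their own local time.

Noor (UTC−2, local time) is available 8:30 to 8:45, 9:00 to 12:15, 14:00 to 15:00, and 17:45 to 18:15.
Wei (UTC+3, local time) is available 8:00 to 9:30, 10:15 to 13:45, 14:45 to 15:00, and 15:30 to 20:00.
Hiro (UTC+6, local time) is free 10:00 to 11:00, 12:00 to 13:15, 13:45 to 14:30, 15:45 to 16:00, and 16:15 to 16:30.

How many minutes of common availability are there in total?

Noor → UTC: 10:30–10:45, 11:00–14:15, 16:00–17:00, 19:45–20:15.
Wei → UTC: 05:00–06:30, 07:15–10:45, 11:45–12:00, 12:30–17:00.
Hiro → UTC: 04:00–05:00, 06:00–07:15, 07:45–08:30, 09:45–10:00, 10:15–10:30.
Noor ∩ Wei: 10:30–10:45, 11:45–12:00, 12:30–14:15, 16:00–17:00.
Noor ∩ Wei ∩ Hiro: (none).
Total common minutes: 0.

0 minutes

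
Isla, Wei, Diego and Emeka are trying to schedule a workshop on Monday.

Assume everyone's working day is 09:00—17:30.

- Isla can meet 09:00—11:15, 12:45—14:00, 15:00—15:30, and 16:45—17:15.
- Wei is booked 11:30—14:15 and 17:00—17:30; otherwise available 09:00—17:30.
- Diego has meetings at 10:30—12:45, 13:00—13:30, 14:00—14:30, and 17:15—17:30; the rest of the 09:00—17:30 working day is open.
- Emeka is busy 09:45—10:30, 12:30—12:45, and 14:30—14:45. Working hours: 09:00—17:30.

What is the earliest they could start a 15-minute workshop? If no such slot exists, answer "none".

09:00

Wei free within 09:00–17:30: 09:00–11:30, 14:15–17:00.
Diego free within 09:00–17:30: 09:00–10:30, 12:45–13:00, 13:30–14:00, 14:30–17:15.
Emeka free within 09:00–17:30: 09:00–09:45, 10:30–12:30, 12:45–14:30, 14:45–17:30.
Isla ∩ Wei: 09:00–11:15, 15:00–15:30, 16:45–17:00.
Isla ∩ Wei ∩ Diego: 09:00–10:30, 15:00–15:30, 16:45–17:00.
Isla ∩ Wei ∩ Diego ∩ Emeka: 09:00–09:45, 15:00–15:30, 16:45–17:00.
Windows ≥ 15 min: 09:00–09:45, 15:00–15:30, 16:45–17:00.
Earliest such window starts at 09:00.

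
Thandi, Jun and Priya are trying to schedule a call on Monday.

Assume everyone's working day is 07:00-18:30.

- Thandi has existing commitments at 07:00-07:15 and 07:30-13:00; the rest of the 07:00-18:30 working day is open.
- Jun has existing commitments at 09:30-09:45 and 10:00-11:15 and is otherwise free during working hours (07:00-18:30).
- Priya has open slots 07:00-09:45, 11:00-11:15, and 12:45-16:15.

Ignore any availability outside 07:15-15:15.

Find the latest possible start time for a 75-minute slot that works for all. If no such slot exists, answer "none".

Thandi free within 07:00–18:30: 07:15–07:30, 13:00–18:30.
Jun free within 07:00–18:30: 07:00–09:30, 09:45–10:00, 11:15–18:30.
Thandi ∩ Jun: 07:15–07:30, 13:00–18:30.
Thandi ∩ Jun ∩ Priya: 07:15–07:30, 13:00–16:15.
Restricted to 07:15–15:15: 07:15–07:30, 13:00–15:15.
Windows ≥ 75 min: 13:00–15:15.
Latest start in the last window 13:00–15:15 is 15:15 − 75 min = 14:00.

14:00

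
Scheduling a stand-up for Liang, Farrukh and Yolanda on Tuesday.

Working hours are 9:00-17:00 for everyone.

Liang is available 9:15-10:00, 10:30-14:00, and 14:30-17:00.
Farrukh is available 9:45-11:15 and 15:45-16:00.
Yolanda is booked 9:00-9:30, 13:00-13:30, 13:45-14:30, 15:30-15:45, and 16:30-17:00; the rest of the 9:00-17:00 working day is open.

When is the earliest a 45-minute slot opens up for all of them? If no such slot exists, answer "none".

10:30

Yolanda free within 09:00–17:00: 09:30–13:00, 13:30–13:45, 14:30–15:30, 15:45–16:30.
Liang ∩ Farrukh: 09:45–10:00, 10:30–11:15, 15:45–16:00.
Liang ∩ Farrukh ∩ Yolanda: 09:45–10:00, 10:30–11:15, 15:45–16:00.
Windows ≥ 45 min: 10:30–11:15.
Earliest such window starts at 10:30.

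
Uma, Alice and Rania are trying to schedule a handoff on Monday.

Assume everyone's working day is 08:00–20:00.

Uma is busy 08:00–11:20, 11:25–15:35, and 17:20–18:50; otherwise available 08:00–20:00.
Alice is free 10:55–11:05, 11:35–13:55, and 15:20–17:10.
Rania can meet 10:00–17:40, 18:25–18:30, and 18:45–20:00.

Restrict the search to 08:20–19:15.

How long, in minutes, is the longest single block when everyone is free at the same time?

Uma free within 08:00–20:00: 11:20–11:25, 15:35–17:20, 18:50–20:00.
Uma ∩ Alice: 15:35–17:10.
Uma ∩ Alice ∩ Rania: 15:35–17:10.
Restricted to 08:20–19:15: 15:35–17:10.
Single common window of 95 minutes.

95 minutes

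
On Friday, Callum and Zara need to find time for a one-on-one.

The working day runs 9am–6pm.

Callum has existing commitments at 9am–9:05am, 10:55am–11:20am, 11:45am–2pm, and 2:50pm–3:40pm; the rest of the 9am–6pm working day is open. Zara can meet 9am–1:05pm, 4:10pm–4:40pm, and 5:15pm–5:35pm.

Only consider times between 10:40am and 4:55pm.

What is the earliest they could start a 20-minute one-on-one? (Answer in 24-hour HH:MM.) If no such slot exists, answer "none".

11:20

Callum free within 09:00–18:00: 09:05–10:55, 11:20–11:45, 14:00–14:50, 15:40–18:00.
Callum ∩ Zara: 09:05–10:55, 11:20–11:45, 16:10–16:40, 17:15–17:35.
Restricted to 10:40–16:55: 10:40–10:55, 11:20–11:45, 16:10–16:40.
Windows ≥ 20 min: 11:20–11:45, 16:10–16:40.
Earliest such window starts at 11:20.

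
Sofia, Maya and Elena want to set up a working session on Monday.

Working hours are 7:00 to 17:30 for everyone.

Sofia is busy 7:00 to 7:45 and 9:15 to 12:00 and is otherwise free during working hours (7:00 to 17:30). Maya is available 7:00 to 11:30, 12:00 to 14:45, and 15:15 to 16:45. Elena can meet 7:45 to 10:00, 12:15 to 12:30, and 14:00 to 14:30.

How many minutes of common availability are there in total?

135 minutes

Sofia free within 07:00–17:30: 07:45–09:15, 12:00–17:30.
Sofia ∩ Maya: 07:45–09:15, 12:00–14:45, 15:15–16:45.
Sofia ∩ Maya ∩ Elena: 07:45–09:15, 12:15–12:30, 14:00–14:30.
Total common minutes: 90 + 15 + 30 = 135.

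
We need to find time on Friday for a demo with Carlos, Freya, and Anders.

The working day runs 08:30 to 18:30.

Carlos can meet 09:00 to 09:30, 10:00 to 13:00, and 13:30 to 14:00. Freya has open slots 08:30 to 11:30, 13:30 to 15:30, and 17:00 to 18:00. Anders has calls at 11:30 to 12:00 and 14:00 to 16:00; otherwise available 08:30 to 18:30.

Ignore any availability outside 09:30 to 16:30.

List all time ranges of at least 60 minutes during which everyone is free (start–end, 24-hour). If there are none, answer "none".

Anders free within 08:30–18:30: 08:30–11:30, 12:00–14:00, 16:00–18:30.
Carlos ∩ Freya: 09:00–09:30, 10:00–11:30, 13:30–14:00.
Carlos ∩ Freya ∩ Anders: 09:00–09:30, 10:00–11:30, 13:30–14:00.
Restricted to 09:30–16:30: 10:00–11:30, 13:30–14:00.
Windows ≥ 60 min: 10:00–11:30.

10:00–11:30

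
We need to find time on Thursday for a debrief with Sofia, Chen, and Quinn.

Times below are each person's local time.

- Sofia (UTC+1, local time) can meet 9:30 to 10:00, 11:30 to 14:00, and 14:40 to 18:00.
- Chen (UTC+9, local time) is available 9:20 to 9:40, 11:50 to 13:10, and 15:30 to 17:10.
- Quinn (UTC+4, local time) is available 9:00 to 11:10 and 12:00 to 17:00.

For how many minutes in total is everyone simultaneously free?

Sofia → UTC: 08:30–09:00, 10:30–13:00, 13:40–17:00.
Chen → UTC: 00:20–00:40, 02:50–04:10, 06:30–08:10.
Quinn → UTC: 05:00–07:10, 08:00–13:00.
Sofia ∩ Chen: (none).
Sofia ∩ Chen ∩ Quinn: (none).
Total common minutes: 0.

0 minutes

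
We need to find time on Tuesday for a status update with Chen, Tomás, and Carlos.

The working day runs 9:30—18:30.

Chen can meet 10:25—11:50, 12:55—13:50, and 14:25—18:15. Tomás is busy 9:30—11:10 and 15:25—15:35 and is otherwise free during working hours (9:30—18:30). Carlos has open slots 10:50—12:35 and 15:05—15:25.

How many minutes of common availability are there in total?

60 minutes

Tomás free within 09:30–18:30: 11:10–15:25, 15:35–18:30.
Chen ∩ Tomás: 11:10–11:50, 12:55–13:50, 14:25–15:25, 15:35–18:15.
Chen ∩ Tomás ∩ Carlos: 11:10–11:50, 15:05–15:25.
Total common minutes: 40 + 20 = 60.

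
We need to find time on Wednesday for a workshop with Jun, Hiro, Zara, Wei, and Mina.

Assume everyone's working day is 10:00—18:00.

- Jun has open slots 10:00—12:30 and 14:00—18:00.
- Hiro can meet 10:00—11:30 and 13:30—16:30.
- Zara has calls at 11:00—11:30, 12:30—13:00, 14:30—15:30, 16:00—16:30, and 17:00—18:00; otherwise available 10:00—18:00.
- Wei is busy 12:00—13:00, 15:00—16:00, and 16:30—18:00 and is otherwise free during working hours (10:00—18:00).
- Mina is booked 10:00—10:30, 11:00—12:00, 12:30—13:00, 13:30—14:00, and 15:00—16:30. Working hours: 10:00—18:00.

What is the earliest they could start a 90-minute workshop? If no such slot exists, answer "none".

Zara free within 10:00–18:00: 10:00–11:00, 11:30–12:30, 13:00–14:30, 15:30–16:00, 16:30–17:00.
Wei free within 10:00–18:00: 10:00–12:00, 13:00–15:00, 16:00–16:30.
Mina free within 10:00–18:00: 10:30–11:00, 12:00–12:30, 13:00–13:30, 14:00–15:00, 16:30–18:00.
Jun ∩ Hiro: 10:00–11:30, 14:00–16:30.
Jun ∩ Hiro ∩ Zara: 10:00–11:00, 14:00–14:30, 15:30–16:00.
Jun ∩ Hiro ∩ Zara ∩ Wei: 10:00–11:00, 14:00–14:30.
Jun ∩ Hiro ∩ Zara ∩ Wei ∩ Mina: 10:30–11:00, 14:00–14:30.
Windows ≥ 90 min: (none).

none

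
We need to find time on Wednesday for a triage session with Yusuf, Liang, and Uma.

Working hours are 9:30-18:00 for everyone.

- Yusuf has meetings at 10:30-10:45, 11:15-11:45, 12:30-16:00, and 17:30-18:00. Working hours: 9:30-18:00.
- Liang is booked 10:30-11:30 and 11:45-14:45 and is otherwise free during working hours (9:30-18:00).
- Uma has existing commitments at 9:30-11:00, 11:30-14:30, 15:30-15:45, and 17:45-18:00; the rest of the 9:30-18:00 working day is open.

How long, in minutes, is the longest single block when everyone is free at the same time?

90 minutes

Yusuf free within 09:30–18:00: 09:30–10:30, 10:45–11:15, 11:45–12:30, 16:00–17:30.
Liang free within 09:30–18:00: 09:30–10:30, 11:30–11:45, 14:45–18:00.
Uma free within 09:30–18:00: 11:00–11:30, 14:30–15:30, 15:45–17:45.
Yusuf ∩ Liang: 09:30–10:30, 16:00–17:30.
Yusuf ∩ Liang ∩ Uma: 16:00–17:30.
Single common window of 90 minutes.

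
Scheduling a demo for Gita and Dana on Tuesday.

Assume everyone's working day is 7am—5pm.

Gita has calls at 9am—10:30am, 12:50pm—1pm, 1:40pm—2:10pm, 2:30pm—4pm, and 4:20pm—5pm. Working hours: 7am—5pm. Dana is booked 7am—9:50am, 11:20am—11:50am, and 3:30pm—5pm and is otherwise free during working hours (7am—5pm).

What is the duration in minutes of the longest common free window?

Gita free within 07:00–17:00: 07:00–09:00, 10:30–12:50, 13:00–13:40, 14:10–14:30, 16:00–16:20.
Dana free within 07:00–17:00: 09:50–11:20, 11:50–15:30.
Gita ∩ Dana: 10:30–11:20, 11:50–12:50, 13:00–13:40, 14:10–14:30.
Common window lengths: 50, 60, 40, 20 min; longest is 60.

60 minutes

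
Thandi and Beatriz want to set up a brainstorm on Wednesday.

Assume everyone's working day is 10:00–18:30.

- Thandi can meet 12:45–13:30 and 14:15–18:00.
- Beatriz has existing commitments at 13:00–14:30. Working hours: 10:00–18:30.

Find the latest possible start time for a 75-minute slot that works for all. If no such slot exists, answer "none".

16:45

Beatriz free within 10:00–18:30: 10:00–13:00, 14:30–18:30.
Thandi ∩ Beatriz: 12:45–13:00, 14:30–18:00.
Windows ≥ 75 min: 14:30–18:00.
Latest start in the last window 14:30–18:00 is 18:00 − 75 min = 16:45.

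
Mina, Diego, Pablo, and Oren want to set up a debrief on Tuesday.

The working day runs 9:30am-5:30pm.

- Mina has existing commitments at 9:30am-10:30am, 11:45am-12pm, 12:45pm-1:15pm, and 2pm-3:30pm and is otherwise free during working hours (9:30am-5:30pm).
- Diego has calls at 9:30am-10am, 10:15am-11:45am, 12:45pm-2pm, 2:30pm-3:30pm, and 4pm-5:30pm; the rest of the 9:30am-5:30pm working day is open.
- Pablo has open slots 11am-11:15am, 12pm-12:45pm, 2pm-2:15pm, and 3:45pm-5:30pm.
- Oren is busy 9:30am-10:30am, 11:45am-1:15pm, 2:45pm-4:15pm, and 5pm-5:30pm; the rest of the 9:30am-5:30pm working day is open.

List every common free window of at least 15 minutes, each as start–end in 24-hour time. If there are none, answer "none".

Mina free within 09:30–17:30: 10:30–11:45, 12:00–12:45, 13:15–14:00, 15:30–17:30.
Diego free within 09:30–17:30: 10:00–10:15, 11:45–12:45, 14:00–14:30, 15:30–16:00.
Oren free within 09:30–17:30: 10:30–11:45, 13:15–14:45, 16:15–17:00.
Mina ∩ Diego: 12:00–12:45, 15:30–16:00.
Mina ∩ Diego ∩ Pablo: 12:00–12:45, 15:45–16:00.
Mina ∩ Diego ∩ Pablo ∩ Oren: (none).
Windows ≥ 15 min: (none).

none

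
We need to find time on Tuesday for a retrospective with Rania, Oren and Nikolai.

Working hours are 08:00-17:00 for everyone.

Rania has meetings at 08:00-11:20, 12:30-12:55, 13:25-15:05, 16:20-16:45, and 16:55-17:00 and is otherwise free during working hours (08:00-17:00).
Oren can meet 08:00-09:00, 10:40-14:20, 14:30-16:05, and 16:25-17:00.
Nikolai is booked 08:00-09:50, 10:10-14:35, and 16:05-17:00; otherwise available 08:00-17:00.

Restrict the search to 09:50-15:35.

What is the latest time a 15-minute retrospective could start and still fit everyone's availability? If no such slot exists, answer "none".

15:20

Rania free within 08:00–17:00: 11:20–12:30, 12:55–13:25, 15:05–16:20, 16:45–16:55.
Nikolai free within 08:00–17:00: 09:50–10:10, 14:35–16:05.
Rania ∩ Oren: 11:20–12:30, 12:55–13:25, 15:05–16:05, 16:45–16:55.
Rania ∩ Oren ∩ Nikolai: 15:05–16:05.
Restricted to 09:50–15:35: 15:05–15:35.
Windows ≥ 15 min: 15:05–15:35.
Latest start in the last window 15:05–15:35 is 15:35 − 15 min = 15:20.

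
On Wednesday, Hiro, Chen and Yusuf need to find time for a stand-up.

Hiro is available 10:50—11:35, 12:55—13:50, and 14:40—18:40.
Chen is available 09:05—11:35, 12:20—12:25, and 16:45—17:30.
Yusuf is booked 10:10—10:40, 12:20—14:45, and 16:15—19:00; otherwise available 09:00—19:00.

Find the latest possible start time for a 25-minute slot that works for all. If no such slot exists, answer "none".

Yusuf free within 09:00–19:00: 09:00–10:10, 10:40–12:20, 14:45–16:15.
Hiro ∩ Chen: 10:50–11:35, 16:45–17:30.
Hiro ∩ Chen ∩ Yusuf: 10:50–11:35.
Windows ≥ 25 min: 10:50–11:35.
Latest start in the last window 10:50–11:35 is 11:35 − 25 min = 11:10.

11:10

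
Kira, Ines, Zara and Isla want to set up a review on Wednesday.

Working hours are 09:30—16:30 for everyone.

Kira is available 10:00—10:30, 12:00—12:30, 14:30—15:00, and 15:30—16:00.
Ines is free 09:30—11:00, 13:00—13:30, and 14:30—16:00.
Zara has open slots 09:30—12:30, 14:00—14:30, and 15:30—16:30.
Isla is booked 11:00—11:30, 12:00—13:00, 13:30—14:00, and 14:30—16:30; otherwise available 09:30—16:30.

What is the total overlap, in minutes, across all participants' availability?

Isla free within 09:30–16:30: 09:30–11:00, 11:30–12:00, 13:00–13:30, 14:00–14:30.
Kira ∩ Ines: 10:00–10:30, 14:30–15:00, 15:30–16:00.
Kira ∩ Ines ∩ Zara: 10:00–10:30, 15:30–16:00.
Kira ∩ Ines ∩ Zara ∩ Isla: 10:00–10:30.
Total common minutes: 30.

30 minutes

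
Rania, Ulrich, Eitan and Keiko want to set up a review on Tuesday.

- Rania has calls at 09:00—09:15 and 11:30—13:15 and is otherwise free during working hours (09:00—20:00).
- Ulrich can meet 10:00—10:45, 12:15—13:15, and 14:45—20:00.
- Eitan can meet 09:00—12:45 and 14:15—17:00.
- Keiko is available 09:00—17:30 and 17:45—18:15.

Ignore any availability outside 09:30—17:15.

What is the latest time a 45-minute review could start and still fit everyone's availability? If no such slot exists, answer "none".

16:15

Rania free within 09:00–20:00: 09:15–11:30, 13:15–20:00.
Rania ∩ Ulrich: 10:00–10:45, 14:45–20:00.
Rania ∩ Ulrich ∩ Eitan: 10:00–10:45, 14:45–17:00.
Rania ∩ Ulrich ∩ Eitan ∩ Keiko: 10:00–10:45, 14:45–17:00.
Restricted to 09:30–17:15: 10:00–10:45, 14:45–17:00.
Windows ≥ 45 min: 10:00–10:45, 14:45–17:00.
Latest start in the last window 14:45–17:00 is 17:00 − 45 min = 16:15.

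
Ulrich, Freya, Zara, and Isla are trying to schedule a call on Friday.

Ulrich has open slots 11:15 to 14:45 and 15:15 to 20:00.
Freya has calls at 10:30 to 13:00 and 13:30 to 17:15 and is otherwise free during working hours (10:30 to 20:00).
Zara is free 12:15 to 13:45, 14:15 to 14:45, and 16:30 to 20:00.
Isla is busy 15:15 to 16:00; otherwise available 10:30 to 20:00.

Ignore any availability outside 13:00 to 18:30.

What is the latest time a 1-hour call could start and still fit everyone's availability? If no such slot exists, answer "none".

Freya free within 10:30–20:00: 13:00–13:30, 17:15–20:00.
Isla free within 10:30–20:00: 10:30–15:15, 16:00–20:00.
Ulrich ∩ Freya: 13:00–13:30, 17:15–20:00.
Ulrich ∩ Freya ∩ Zara: 13:00–13:30, 17:15–20:00.
Ulrich ∩ Freya ∩ Zara ∩ Isla: 13:00–13:30, 17:15–20:00.
Restricted to 13:00–18:30: 13:00–13:30, 17:15–18:30.
Windows ≥ 60 min: 17:15–18:30.
Latest start in the last window 17:15–18:30 is 18:30 − 60 min = 17:30.

17:30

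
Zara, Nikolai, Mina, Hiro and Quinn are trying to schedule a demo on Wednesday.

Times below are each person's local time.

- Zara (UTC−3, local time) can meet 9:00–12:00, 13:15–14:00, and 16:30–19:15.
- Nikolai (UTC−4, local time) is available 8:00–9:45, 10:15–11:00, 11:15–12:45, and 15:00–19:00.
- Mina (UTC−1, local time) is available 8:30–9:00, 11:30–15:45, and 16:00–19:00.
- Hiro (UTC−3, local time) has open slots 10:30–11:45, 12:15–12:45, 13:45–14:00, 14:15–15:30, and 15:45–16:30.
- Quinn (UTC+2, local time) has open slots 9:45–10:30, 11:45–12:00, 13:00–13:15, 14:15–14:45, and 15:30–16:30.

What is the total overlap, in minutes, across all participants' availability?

Zara → UTC: 12:00–15:00, 16:15–17:00, 19:30–22:15.
Nikolai → UTC: 12:00–13:45, 14:15–15:00, 15:15–16:45, 19:00–23:00.
Mina → UTC: 09:30–10:00, 12:30–16:45, 17:00–20:00.
Hiro → UTC: 13:30–14:45, 15:15–15:45, 16:45–17:00, 17:15–18:30, 18:45–19:30.
Quinn → UTC: 07:45–08:30, 09:45–10:00, 11:00–11:15, 12:15–12:45, 13:30–14:30.
Zara ∩ Nikolai: 12:00–13:45, 14:15–15:00, 16:15–16:45, 19:30–22:15.
Zara ∩ Nikolai ∩ Mina: 12:30–13:45, 14:15–15:00, 16:15–16:45, 19:30–20:00.
Zara ∩ Nikolai ∩ Mina ∩ Hiro: 13:30–13:45, 14:15–14:45.
Zara ∩ Nikolai ∩ Mina ∩ Hiro ∩ Quinn: 13:30–13:45, 14:15–14:30.
Total common minutes: 15 + 15 = 30.

30 minutes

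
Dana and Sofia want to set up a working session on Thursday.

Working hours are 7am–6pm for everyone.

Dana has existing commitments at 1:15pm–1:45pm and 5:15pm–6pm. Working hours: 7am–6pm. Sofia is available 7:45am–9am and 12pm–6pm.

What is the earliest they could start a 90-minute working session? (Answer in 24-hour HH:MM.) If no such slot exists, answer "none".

Dana free within 07:00–18:00: 07:00–13:15, 13:45–17:15.
Dana ∩ Sofia: 07:45–09:00, 12:00–13:15, 13:45–17:15.
Windows ≥ 90 min: 13:45–17:15.
Earliest such window starts at 13:45.

13:45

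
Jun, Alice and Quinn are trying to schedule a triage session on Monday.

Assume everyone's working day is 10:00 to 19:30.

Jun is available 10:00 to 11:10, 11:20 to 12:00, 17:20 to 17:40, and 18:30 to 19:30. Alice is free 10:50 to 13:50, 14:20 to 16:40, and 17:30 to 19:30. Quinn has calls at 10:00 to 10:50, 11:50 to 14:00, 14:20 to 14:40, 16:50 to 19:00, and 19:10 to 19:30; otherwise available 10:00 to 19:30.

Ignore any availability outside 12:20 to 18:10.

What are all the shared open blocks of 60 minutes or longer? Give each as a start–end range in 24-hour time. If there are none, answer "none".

Quinn free within 10:00–19:30: 10:50–11:50, 14:00–14:20, 14:40–16:50, 19:00–19:10.
Jun ∩ Alice: 10:50–11:10, 11:20–12:00, 17:30–17:40, 18:30–19:30.
Jun ∩ Alice ∩ Quinn: 10:50–11:10, 11:20–11:50, 19:00–19:10.
Restricted to 12:20–18:10: (none).
Windows ≥ 60 min: (none).

none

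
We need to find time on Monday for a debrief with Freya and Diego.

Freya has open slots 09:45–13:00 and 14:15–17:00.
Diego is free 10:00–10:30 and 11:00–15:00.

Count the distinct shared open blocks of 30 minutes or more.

Freya ∩ Diego: 10:00–10:30, 11:00–13:00, 14:15–15:00.
Windows ≥ 30 min: 10:00–10:30, 11:00–13:00, 14:15–15:00.
That's 3 windows.

3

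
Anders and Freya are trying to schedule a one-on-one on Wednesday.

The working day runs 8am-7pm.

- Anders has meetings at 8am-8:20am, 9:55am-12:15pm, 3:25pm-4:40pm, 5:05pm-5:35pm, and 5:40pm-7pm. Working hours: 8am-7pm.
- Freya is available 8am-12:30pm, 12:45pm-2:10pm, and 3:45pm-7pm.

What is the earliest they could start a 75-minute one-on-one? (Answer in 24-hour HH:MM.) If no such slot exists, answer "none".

08:20

Anders free within 08:00–19:00: 08:20–09:55, 12:15–15:25, 16:40–17:05, 17:35–17:40.
Anders ∩ Freya: 08:20–09:55, 12:15–12:30, 12:45–14:10, 16:40–17:05, 17:35–17:40.
Windows ≥ 75 min: 08:20–09:55, 12:45–14:10.
Earliest such window starts at 08:20.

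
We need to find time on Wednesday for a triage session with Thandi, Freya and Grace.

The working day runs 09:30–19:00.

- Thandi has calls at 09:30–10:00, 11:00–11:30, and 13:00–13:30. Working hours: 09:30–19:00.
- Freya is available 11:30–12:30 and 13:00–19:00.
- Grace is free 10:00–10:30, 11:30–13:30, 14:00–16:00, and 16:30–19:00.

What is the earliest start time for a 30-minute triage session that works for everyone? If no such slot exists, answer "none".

11:30

Thandi free within 09:30–19:00: 10:00–11:00, 11:30–13:00, 13:30–19:00.
Thandi ∩ Freya: 11:30–12:30, 13:30–19:00.
Thandi ∩ Freya ∩ Grace: 11:30–12:30, 14:00–16:00, 16:30–19:00.
Windows ≥ 30 min: 11:30–12:30, 14:00–16:00, 16:30–19:00.
Earliest such window starts at 11:30.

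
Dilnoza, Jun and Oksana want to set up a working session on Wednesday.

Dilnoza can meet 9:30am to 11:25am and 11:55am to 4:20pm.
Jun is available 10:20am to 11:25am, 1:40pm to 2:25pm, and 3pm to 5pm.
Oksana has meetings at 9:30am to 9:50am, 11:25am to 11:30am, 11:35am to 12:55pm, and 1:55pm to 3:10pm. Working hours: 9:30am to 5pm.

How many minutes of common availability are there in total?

Oksana free within 09:30–17:00: 09:50–11:25, 11:30–11:35, 12:55–13:55, 15:10–17:00.
Dilnoza ∩ Jun: 10:20–11:25, 13:40–14:25, 15:00–16:20.
Dilnoza ∩ Jun ∩ Oksana: 10:20–11:25, 13:40–13:55, 15:10–16:20.
Total common minutes: 65 + 15 + 70 = 150.

150 minutes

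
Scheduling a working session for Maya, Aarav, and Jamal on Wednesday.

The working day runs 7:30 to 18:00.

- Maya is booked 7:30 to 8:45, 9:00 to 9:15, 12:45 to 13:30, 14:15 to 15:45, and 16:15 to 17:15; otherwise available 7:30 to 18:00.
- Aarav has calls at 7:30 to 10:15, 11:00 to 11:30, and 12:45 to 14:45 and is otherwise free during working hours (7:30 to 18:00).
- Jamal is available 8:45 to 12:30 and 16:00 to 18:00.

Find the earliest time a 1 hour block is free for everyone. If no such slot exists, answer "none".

Maya free within 07:30–18:00: 08:45–09:00, 09:15–12:45, 13:30–14:15, 15:45–16:15, 17:15–18:00.
Aarav free within 07:30–18:00: 10:15–11:00, 11:30–12:45, 14:45–18:00.
Maya ∩ Aarav: 10:15–11:00, 11:30–12:45, 15:45–16:15, 17:15–18:00.
Maya ∩ Aarav ∩ Jamal: 10:15–11:00, 11:30–12:30, 16:00–16:15, 17:15–18:00.
Windows ≥ 60 min: 11:30–12:30.
Earliest such window starts at 11:30.

11:30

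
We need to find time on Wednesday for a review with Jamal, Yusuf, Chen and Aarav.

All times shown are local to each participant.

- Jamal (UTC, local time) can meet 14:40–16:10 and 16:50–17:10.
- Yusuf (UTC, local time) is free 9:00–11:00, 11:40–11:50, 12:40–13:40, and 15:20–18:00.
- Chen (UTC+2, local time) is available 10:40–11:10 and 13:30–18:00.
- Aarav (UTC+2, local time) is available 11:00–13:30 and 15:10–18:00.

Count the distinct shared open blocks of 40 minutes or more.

Jamal → UTC: 14:40–16:10, 16:50–17:10.
Yusuf → UTC: 09:00–11:00, 11:40–11:50, 12:40–13:40, 15:20–18:00.
Chen → UTC: 08:40–09:10, 11:30–16:00.
Aarav → UTC: 09:00–11:30, 13:10–16:00.
Jamal ∩ Yusuf: 15:20–16:10, 16:50–17:10.
Jamal ∩ Yusuf ∩ Chen: 15:20–16:00.
Jamal ∩ Yusuf ∩ Chen ∩ Aarav: 15:20–16:00.
Windows ≥ 40 min: 15:20–16:00.
That's 1 window.

1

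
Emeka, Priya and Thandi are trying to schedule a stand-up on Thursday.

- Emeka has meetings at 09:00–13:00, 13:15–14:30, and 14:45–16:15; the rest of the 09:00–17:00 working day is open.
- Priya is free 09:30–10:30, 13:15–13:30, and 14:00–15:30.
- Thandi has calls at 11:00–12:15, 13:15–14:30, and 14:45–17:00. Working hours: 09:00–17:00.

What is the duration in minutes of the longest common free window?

15 minutes

Emeka free within 09:00–17:00: 13:00–13:15, 14:30–14:45, 16:15–17:00.
Thandi free within 09:00–17:00: 09:00–11:00, 12:15–13:15, 14:30–14:45.
Emeka ∩ Priya: 14:30–14:45.
Emeka ∩ Priya ∩ Thandi: 14:30–14:45.
Single common window of 15 minutes.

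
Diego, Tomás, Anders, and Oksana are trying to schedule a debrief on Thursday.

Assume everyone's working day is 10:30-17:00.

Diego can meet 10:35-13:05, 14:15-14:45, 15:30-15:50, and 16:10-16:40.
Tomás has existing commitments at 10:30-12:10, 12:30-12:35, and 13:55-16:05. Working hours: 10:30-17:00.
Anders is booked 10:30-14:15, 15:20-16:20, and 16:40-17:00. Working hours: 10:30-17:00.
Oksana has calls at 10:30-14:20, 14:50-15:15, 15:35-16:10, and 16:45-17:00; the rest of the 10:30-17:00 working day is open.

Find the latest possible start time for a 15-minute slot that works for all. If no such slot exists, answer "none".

16:25

Tomás free within 10:30–17:00: 12:10–12:30, 12:35–13:55, 16:05–17:00.
Anders free within 10:30–17:00: 14:15–15:20, 16:20–16:40.
Oksana free within 10:30–17:00: 14:20–14:50, 15:15–15:35, 16:10–16:45.
Diego ∩ Tomás: 12:10–12:30, 12:35–13:05, 16:10–16:40.
Diego ∩ Tomás ∩ Anders: 16:20–16:40.
Diego ∩ Tomás ∩ Anders ∩ Oksana: 16:20–16:40.
Windows ≥ 15 min: 16:20–16:40.
Latest start in the last window 16:20–16:40 is 16:40 − 15 min = 16:25.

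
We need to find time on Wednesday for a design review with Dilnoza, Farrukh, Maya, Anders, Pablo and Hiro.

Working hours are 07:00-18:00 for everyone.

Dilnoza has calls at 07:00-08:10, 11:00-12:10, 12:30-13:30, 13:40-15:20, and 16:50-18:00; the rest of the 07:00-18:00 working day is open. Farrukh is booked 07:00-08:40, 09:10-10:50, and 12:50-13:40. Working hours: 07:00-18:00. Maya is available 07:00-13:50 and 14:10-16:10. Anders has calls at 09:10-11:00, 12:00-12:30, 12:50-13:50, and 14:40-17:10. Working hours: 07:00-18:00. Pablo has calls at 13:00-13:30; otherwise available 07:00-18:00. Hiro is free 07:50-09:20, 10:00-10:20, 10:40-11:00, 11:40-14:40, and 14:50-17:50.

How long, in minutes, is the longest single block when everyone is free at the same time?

Dilnoza free within 07:00–18:00: 08:10–11:00, 12:10–12:30, 13:30–13:40, 15:20–16:50.
Farrukh free within 07:00–18:00: 08:40–09:10, 10:50–12:50, 13:40–18:00.
Anders free within 07:00–18:00: 07:00–09:10, 11:00–12:00, 12:30–12:50, 13:50–14:40, 17:10–18:00.
Pablo free within 07:00–18:00: 07:00–13:00, 13:30–18:00.
Dilnoza ∩ Farrukh: 08:40–09:10, 10:50–11:00, 12:10–12:30, 15:20–16:50.
Dilnoza ∩ Farrukh ∩ Maya: 08:40–09:10, 10:50–11:00, 12:10–12:30, 15:20–16:10.
Dilnoza ∩ Farrukh ∩ Maya ∩ Anders: 08:40–09:10.
Dilnoza ∩ Farrukh ∩ Maya ∩ Anders ∩ Pablo: 08:40–09:10.
Dilnoza ∩ Farrukh ∩ Maya ∩ Anders ∩ Pablo ∩ Hiro: 08:40–09:10.
Single common window of 30 minutes.

30 minutes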